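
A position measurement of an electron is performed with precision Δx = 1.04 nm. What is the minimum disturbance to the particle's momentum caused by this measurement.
5.070 × 10^-26 kg·m/s

The uncertainty principle implies that measuring position disturbs momentum:
ΔxΔp ≥ ℏ/2

When we measure position with precision Δx, we necessarily introduce a momentum uncertainty:
Δp ≥ ℏ/(2Δx)
Δp_min = (1.055e-34 J·s) / (2 × 1.040e-09 m)
Δp_min = 5.070e-26 kg·m/s

The more precisely we measure position, the greater the momentum disturbance.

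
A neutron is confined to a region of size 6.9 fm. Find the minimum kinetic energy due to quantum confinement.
108.807 keV

Using the uncertainty principle:

1. Position uncertainty: Δx ≈ 6.900e-15 m
2. Minimum momentum uncertainty: Δp = ℏ/(2Δx) = 7.642e-21 kg·m/s
3. Minimum kinetic energy:
   KE = (Δp)²/(2m) = (7.642e-21)²/(2 × 1.675e-27 kg)
   KE = 1.743e-14 J = 108.807 keV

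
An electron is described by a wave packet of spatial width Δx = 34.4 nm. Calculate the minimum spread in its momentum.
1.533 × 10^-27 kg·m/s

For a wave packet, the spatial width Δx and momentum spread Δp are related by the uncertainty principle:
ΔxΔp ≥ ℏ/2

The minimum momentum spread is:
Δp_min = ℏ/(2Δx)
Δp_min = (1.055e-34 J·s) / (2 × 3.440e-08 m)
Δp_min = 1.533e-27 kg·m/s

A wave packet cannot have both a well-defined position and well-defined momentum.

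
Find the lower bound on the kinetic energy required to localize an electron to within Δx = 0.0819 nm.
1.420 eV

Localizing a particle requires giving it sufficient momentum uncertainty:

1. From uncertainty principle: Δp ≥ ℏ/(2Δx)
   Δp_min = (1.055e-34 J·s) / (2 × 8.190e-11 m)
   Δp_min = 6.438e-25 kg·m/s

2. This momentum uncertainty corresponds to kinetic energy:
   KE ≈ (Δp)²/(2m) = (6.438e-25)²/(2 × 9.109e-31 kg)
   KE = 2.275e-19 J = 1.420 eV

Tighter localization requires more energy.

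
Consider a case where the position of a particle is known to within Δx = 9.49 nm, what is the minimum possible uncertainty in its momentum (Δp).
5.556 × 10^-27 kg·m/s

Using the Heisenberg uncertainty principle:
ΔxΔp ≥ ℏ/2

The minimum uncertainty in momentum is:
Δp_min = ℏ/(2Δx)
Δp_min = (1.055e-34 J·s) / (2 × 9.490e-09 m)
Δp_min = 5.556e-27 kg·m/s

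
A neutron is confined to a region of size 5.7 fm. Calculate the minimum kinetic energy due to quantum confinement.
159.443 keV

Using the uncertainty principle:

1. Position uncertainty: Δx ≈ 5.700e-15 m
2. Minimum momentum uncertainty: Δp = ℏ/(2Δx) = 9.251e-21 kg·m/s
3. Minimum kinetic energy:
   KE = (Δp)²/(2m) = (9.251e-21)²/(2 × 1.675e-27 kg)
   KE = 2.555e-14 J = 159.443 keV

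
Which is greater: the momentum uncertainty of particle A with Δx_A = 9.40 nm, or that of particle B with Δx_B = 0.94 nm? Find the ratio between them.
Particle B has the larger minimum momentum uncertainty, by a factor of 10.00.

For each particle, the minimum momentum uncertainty is Δp_min = ℏ/(2Δx):

Particle A: Δp_A = ℏ/(2×9.400e-09 m) = 5.609e-27 kg·m/s
Particle B: Δp_B = ℏ/(2×9.400e-10 m) = 5.609e-26 kg·m/s

Ratio: Δp_B/Δp_A = 10.00

Since Δp_min ∝ 1/Δx, the particle with smaller position uncertainty (B) has larger momentum uncertainty.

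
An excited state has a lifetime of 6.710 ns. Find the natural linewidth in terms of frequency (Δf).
11.860 MHz

Using the energy-time uncertainty principle and E = hf:
ΔEΔt ≥ ℏ/2
hΔf·Δt ≥ ℏ/2

The minimum frequency uncertainty is:
Δf = ℏ/(2hτ) = 1/(4πτ)
Δf = 1/(4π × 6.710e-09 s)
Δf = 1.186e+07 Hz = 11.860 MHz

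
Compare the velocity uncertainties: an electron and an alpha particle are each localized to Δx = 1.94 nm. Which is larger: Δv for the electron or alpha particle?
The electron has the larger minimum velocity uncertainty, by a ratio of 7294.3.

For both particles, Δp_min = ℏ/(2Δx) = 2.718e-26 kg·m/s (same for both).

The velocity uncertainty is Δv = Δp/m:
- electron: Δv = 2.718e-26 / 9.109e-31 = 2.984e+04 m/s = 29.837 km/s
- alpha particle: Δv = 2.718e-26 / 6.645e-27 = 4.090e+00 m/s = 4.090 m/s

Ratio: 2.984e+04 / 4.090e+00 = 7294.3

The lighter particle has larger velocity uncertainty because Δv ∝ 1/m.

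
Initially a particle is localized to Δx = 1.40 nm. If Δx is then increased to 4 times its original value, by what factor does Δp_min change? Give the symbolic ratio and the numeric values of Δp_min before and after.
Original Δp_min = 3.766 × 10^-26 kg·m/s; new Δp'_min = 9.416 × 10^-27 kg·m/s; ratio Δp'_min/Δp_min = 1/4.

From the uncertainty principle ΔxΔp ≥ ℏ/2, the minimum momentum uncertainty is Δp_min = ℏ/(2Δx).

Original (Δx = 1.40 nm = 1.400e-09 m):
Δp_min = (1.055e-34 J·s)/(2 × 1.400e-09 m) = 3.766e-26 kg·m/s

When Δx → 4Δx:
Δp'_min = ℏ/(2 × 4Δx) = (1/4) × ℏ/(2Δx) = (1/4) × Δp_min
Δp'_min = 1/4 × 3.766e-26 kg·m/s = 9.416e-27 kg·m/s

Since Δp_min ∝ 1/Δx, when Δx is increased to 4 times its original value, Δp_min decreases to 1/4 of its original value.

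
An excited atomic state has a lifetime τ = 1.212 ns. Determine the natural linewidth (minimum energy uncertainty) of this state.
271.540 neV

Using the energy-time uncertainty principle:
ΔEΔt ≥ ℏ/2

The lifetime τ represents the time uncertainty Δt.
The natural linewidth (minimum energy uncertainty) is:

ΔE = ℏ/(2τ)
ΔE = (1.055e-34 J·s) / (2 × 1.212e-09 s)
ΔE = 4.351e-26 J = 271.540 neV

This natural linewidth limits the precision of spectroscopic measurements.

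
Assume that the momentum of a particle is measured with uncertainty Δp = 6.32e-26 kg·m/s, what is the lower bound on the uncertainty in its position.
834.313 pm

Using the Heisenberg uncertainty principle:
ΔxΔp ≥ ℏ/2

The minimum uncertainty in position is:
Δx_min = ℏ/(2Δp)
Δx_min = (1.055e-34 J·s) / (2 × 6.320e-26 kg·m/s)
Δx_min = 8.343e-10 m = 834.313 pm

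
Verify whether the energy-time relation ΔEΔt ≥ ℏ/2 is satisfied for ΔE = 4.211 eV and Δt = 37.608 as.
No, it violates the uncertainty relation.

Calculate the product ΔEΔt:
ΔE = 4.211 eV = 6.747e-19 J
ΔEΔt = (6.747e-19 J) × (3.761e-17 s)
ΔEΔt = 2.537e-35 J·s

Compare to the minimum allowed value ℏ/2:
ℏ/2 = 5.273e-35 J·s

Since ΔEΔt = 2.537e-35 J·s < 5.273e-35 J·s = ℏ/2,
this violates the uncertainty relation.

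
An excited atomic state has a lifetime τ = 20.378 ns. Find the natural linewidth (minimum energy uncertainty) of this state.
16.150 neV

Using the energy-time uncertainty principle:
ΔEΔt ≥ ℏ/2

The lifetime τ represents the time uncertainty Δt.
The natural linewidth (minimum energy uncertainty) is:

ΔE = ℏ/(2τ)
ΔE = (1.055e-34 J·s) / (2 × 2.038e-08 s)
ΔE = 2.588e-27 J = 16.150 neV

This natural linewidth limits the precision of spectroscopic measurements.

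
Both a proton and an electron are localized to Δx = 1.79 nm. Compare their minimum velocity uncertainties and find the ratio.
The electron has the larger minimum velocity uncertainty, by a ratio of 1836.2.

For both particles, Δp_min = ℏ/(2Δx) = 2.946e-26 kg·m/s (same for both).

The velocity uncertainty is Δv = Δp/m:
- proton: Δv = 2.946e-26 / 1.673e-27 = 1.761e+01 m/s = 17.611 m/s
- electron: Δv = 2.946e-26 / 9.109e-31 = 3.234e+04 m/s = 32.337 km/s

Ratio: 3.234e+04 / 1.761e+01 = 1836.2

The lighter particle has larger velocity uncertainty because Δv ∝ 1/m.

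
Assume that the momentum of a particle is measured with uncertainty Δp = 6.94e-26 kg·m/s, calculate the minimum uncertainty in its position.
759.778 pm

Using the Heisenberg uncertainty principle:
ΔxΔp ≥ ℏ/2

The minimum uncertainty in position is:
Δx_min = ℏ/(2Δp)
Δx_min = (1.055e-34 J·s) / (2 × 6.940e-26 kg·m/s)
Δx_min = 7.598e-10 m = 759.778 pm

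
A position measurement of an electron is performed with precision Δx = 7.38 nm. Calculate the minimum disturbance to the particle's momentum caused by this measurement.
7.145 × 10^-27 kg·m/s

The uncertainty principle implies that measuring position disturbs momentum:
ΔxΔp ≥ ℏ/2

When we measure position with precision Δx, we necessarily introduce a momentum uncertainty:
Δp ≥ ℏ/(2Δx)
Δp_min = (1.055e-34 J·s) / (2 × 7.380e-09 m)
Δp_min = 7.145e-27 kg·m/s

The more precisely we measure position, the greater the momentum disturbance.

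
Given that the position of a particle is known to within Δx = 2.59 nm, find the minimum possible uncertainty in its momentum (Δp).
2.036 × 10^-26 kg·m/s

Using the Heisenberg uncertainty principle:
ΔxΔp ≥ ℏ/2

The minimum uncertainty in momentum is:
Δp_min = ℏ/(2Δx)
Δp_min = (1.055e-34 J·s) / (2 × 2.590e-09 m)
Δp_min = 2.036e-26 kg·m/s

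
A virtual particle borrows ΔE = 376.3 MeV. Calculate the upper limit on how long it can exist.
8.746 × 10^-25 s

Using the energy-time uncertainty principle:
ΔEΔt ≥ ℏ/2

For a virtual particle borrowing energy ΔE, the maximum lifetime is:
Δt_max = ℏ/(2ΔE)

Converting energy:
ΔE = 376.3 MeV = 6.029e-11 J

Δt_max = (1.055e-34 J·s) / (2 × 6.029e-11 J)
Δt_max = 8.746e-25 s = 8.746 × 10^-25 s

Virtual particles with higher borrowed energy exist for shorter times.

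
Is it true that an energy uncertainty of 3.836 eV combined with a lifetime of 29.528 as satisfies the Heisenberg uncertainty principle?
No, it violates the uncertainty relation.

Calculate the product ΔEΔt:
ΔE = 3.836 eV = 6.146e-19 J
ΔEΔt = (6.146e-19 J) × (2.953e-17 s)
ΔEΔt = 1.815e-35 J·s

Compare to the minimum allowed value ℏ/2:
ℏ/2 = 5.273e-35 J·s

Since ΔEΔt = 1.815e-35 J·s < 5.273e-35 J·s = ℏ/2,
this violates the uncertainty relation.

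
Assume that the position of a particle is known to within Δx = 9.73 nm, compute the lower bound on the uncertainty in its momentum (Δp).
5.419 × 10^-27 kg·m/s

Using the Heisenberg uncertainty principle:
ΔxΔp ≥ ℏ/2

The minimum uncertainty in momentum is:
Δp_min = ℏ/(2Δx)
Δp_min = (1.055e-34 J·s) / (2 × 9.730e-09 m)
Δp_min = 5.419e-27 kg·m/s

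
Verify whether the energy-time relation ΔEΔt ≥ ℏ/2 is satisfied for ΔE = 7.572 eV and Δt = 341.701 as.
Yes, it satisfies the uncertainty relation.

Calculate the product ΔEΔt:
ΔE = 7.572 eV = 1.213e-18 J
ΔEΔt = (1.213e-18 J) × (3.417e-16 s)
ΔEΔt = 4.145e-34 J·s

Compare to the minimum allowed value ℏ/2:
ℏ/2 = 5.273e-35 J·s

Since ΔEΔt = 4.145e-34 J·s ≥ 5.273e-35 J·s = ℏ/2,
this satisfies the uncertainty relation.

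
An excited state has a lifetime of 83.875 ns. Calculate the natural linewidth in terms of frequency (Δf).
948.763 kHz

Using the energy-time uncertainty principle and E = hf:
ΔEΔt ≥ ℏ/2
hΔf·Δt ≥ ℏ/2

The minimum frequency uncertainty is:
Δf = ℏ/(2hτ) = 1/(4πτ)
Δf = 1/(4π × 8.388e-08 s)
Δf = 9.488e+05 Hz = 948.763 kHz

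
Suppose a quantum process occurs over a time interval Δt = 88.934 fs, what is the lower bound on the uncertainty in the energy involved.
3.701 meV

Using the energy-time uncertainty principle:
ΔEΔt ≥ ℏ/2

The minimum uncertainty in energy is:
ΔE_min = ℏ/(2Δt)
ΔE_min = (1.055e-34 J·s) / (2 × 8.893e-14 s)
ΔE_min = 5.929e-22 J = 3.701 meV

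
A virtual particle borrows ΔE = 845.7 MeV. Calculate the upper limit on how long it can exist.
3.892 × 10^-25 s

Using the energy-time uncertainty principle:
ΔEΔt ≥ ℏ/2

For a virtual particle borrowing energy ΔE, the maximum lifetime is:
Δt_max = ℏ/(2ΔE)

Converting energy:
ΔE = 845.7 MeV = 1.355e-10 J

Δt_max = (1.055e-34 J·s) / (2 × 1.355e-10 J)
Δt_max = 3.892e-25 s = 3.892 × 10^-25 s

Virtual particles with higher borrowed energy exist for shorter times.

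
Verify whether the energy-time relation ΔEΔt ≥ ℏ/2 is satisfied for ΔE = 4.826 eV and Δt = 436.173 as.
Yes, it satisfies the uncertainty relation.

Calculate the product ΔEΔt:
ΔE = 4.826 eV = 7.732e-19 J
ΔEΔt = (7.732e-19 J) × (4.362e-16 s)
ΔEΔt = 3.373e-34 J·s

Compare to the minimum allowed value ℏ/2:
ℏ/2 = 5.273e-35 J·s

Since ΔEΔt = 3.373e-34 J·s ≥ 5.273e-35 J·s = ℏ/2,
this satisfies the uncertainty relation.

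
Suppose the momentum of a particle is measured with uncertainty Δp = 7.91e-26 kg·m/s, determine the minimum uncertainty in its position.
666.607 pm

Using the Heisenberg uncertainty principle:
ΔxΔp ≥ ℏ/2

The minimum uncertainty in position is:
Δx_min = ℏ/(2Δp)
Δx_min = (1.055e-34 J·s) / (2 × 7.910e-26 kg·m/s)
Δx_min = 6.666e-10 m = 666.607 pm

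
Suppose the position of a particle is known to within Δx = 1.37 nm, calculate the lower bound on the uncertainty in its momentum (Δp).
3.849 × 10^-26 kg·m/s

Using the Heisenberg uncertainty principle:
ΔxΔp ≥ ℏ/2

The minimum uncertainty in momentum is:
Δp_min = ℏ/(2Δx)
Δp_min = (1.055e-34 J·s) / (2 × 1.370e-09 m)
Δp_min = 3.849e-26 kg·m/s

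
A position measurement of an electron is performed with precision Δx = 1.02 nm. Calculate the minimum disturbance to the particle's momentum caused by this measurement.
5.169 × 10^-26 kg·m/s

The uncertainty principle implies that measuring position disturbs momentum:
ΔxΔp ≥ ℏ/2

When we measure position with precision Δx, we necessarily introduce a momentum uncertainty:
Δp ≥ ℏ/(2Δx)
Δp_min = (1.055e-34 J·s) / (2 × 1.020e-09 m)
Δp_min = 5.169e-26 kg·m/s

The more precisely we measure position, the greater the momentum disturbance.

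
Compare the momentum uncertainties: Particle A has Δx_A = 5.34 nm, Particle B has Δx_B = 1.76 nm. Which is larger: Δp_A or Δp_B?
Particle B has the larger minimum momentum uncertainty, by a factor of 3.03.

For each particle, the minimum momentum uncertainty is Δp_min = ℏ/(2Δx):

Particle A: Δp_A = ℏ/(2×5.340e-09 m) = 9.874e-27 kg·m/s
Particle B: Δp_B = ℏ/(2×1.760e-09 m) = 2.996e-26 kg·m/s

Ratio: Δp_B/Δp_A = 3.03

Since Δp_min ∝ 1/Δx, the particle with smaller position uncertainty (B) has larger momentum uncertainty.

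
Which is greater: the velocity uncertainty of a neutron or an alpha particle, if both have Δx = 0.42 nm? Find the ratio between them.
The neutron has the larger minimum velocity uncertainty, by a ratio of 4.0.

For both particles, Δp_min = ℏ/(2Δx) = 1.255e-25 kg·m/s (same for both).

The velocity uncertainty is Δv = Δp/m:
- neutron: Δv = 1.255e-25 / 1.675e-27 = 7.496e+01 m/s = 74.955 m/s
- alpha particle: Δv = 1.255e-25 / 6.645e-27 = 1.889e+01 m/s = 18.894 m/s

Ratio: 7.496e+01 / 1.889e+01 = 4.0

The lighter particle has larger velocity uncertainty because Δv ∝ 1/m.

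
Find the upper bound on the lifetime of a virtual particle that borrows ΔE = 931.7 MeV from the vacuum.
3.532 × 10^-25 s

Using the energy-time uncertainty principle:
ΔEΔt ≥ ℏ/2

For a virtual particle borrowing energy ΔE, the maximum lifetime is:
Δt_max = ℏ/(2ΔE)

Converting energy:
ΔE = 931.7 MeV = 1.493e-10 J

Δt_max = (1.055e-34 J·s) / (2 × 1.493e-10 J)
Δt_max = 3.532e-25 s = 3.532 × 10^-25 s

Virtual particles with higher borrowed energy exist for shorter times.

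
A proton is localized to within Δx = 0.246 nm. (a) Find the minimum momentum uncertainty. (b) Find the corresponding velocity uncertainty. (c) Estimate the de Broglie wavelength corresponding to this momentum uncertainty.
(a) Δp_min = 2.143 × 10^-25 kg·m/s
(b) Δv_min = 128.148 m/s
(c) λ_dB = 3.091 nm

Step-by-step:

(a) From the uncertainty principle:
Δp_min = ℏ/(2Δx) = (1.055e-34 J·s)/(2 × 2.460e-10 m) = 2.143e-25 kg·m/s

(b) The velocity uncertainty:
Δv = Δp/m = (2.143e-25 kg·m/s)/(1.673e-27 kg) = 1.281e+02 m/s = 128.148 m/s

(c) The de Broglie wavelength for this momentum:
λ = h/p = (6.626e-34 J·s)/(2.143e-25 kg·m/s) = 3.091e-09 m = 3.091 nm

Note: The de Broglie wavelength is comparable to the localization size, as expected from wave-particle duality.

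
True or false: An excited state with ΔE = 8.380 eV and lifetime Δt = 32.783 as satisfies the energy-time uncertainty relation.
No, it violates the uncertainty relation.

Calculate the product ΔEΔt:
ΔE = 8.380 eV = 1.343e-18 J
ΔEΔt = (1.343e-18 J) × (3.278e-17 s)
ΔEΔt = 4.402e-35 J·s

Compare to the minimum allowed value ℏ/2:
ℏ/2 = 5.273e-35 J·s

Since ΔEΔt = 4.402e-35 J·s < 5.273e-35 J·s = ℏ/2,
this violates the uncertainty relation.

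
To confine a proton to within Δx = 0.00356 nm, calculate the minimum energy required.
409.312 meV

Localizing a particle requires giving it sufficient momentum uncertainty:

1. From uncertainty principle: Δp ≥ ℏ/(2Δx)
   Δp_min = (1.055e-34 J·s) / (2 × 3.560e-12 m)
   Δp_min = 1.481e-23 kg·m/s

2. This momentum uncertainty corresponds to kinetic energy:
   KE ≈ (Δp)²/(2m) = (1.481e-23)²/(2 × 1.673e-27 kg)
   KE = 6.558e-20 J = 409.312 meV

Tighter localization requires more energy.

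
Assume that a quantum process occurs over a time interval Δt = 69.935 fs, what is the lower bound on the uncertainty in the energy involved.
4.706 meV

Using the energy-time uncertainty principle:
ΔEΔt ≥ ℏ/2

The minimum uncertainty in energy is:
ΔE_min = ℏ/(2Δt)
ΔE_min = (1.055e-34 J·s) / (2 × 6.994e-14 s)
ΔE_min = 7.540e-22 J = 4.706 meV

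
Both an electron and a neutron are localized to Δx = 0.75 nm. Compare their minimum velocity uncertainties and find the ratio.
The electron has the larger minimum velocity uncertainty, by a ratio of 1838.7.

For both particles, Δp_min = ℏ/(2Δx) = 7.030e-26 kg·m/s (same for both).

The velocity uncertainty is Δv = Δp/m:
- electron: Δv = 7.030e-26 / 9.109e-31 = 7.718e+04 m/s = 77.178 km/s
- neutron: Δv = 7.030e-26 / 1.675e-27 = 4.197e+01 m/s = 41.975 m/s

Ratio: 7.718e+04 / 4.197e+01 = 1838.7

The lighter particle has larger velocity uncertainty because Δv ∝ 1/m.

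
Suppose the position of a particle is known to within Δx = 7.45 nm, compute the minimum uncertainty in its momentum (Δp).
7.078 × 10^-27 kg·m/s

Using the Heisenberg uncertainty principle:
ΔxΔp ≥ ℏ/2

The minimum uncertainty in momentum is:
Δp_min = ℏ/(2Δx)
Δp_min = (1.055e-34 J·s) / (2 × 7.450e-09 m)
Δp_min = 7.078e-27 kg·m/s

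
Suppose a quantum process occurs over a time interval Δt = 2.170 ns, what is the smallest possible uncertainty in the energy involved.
151.662 neV

Using the energy-time uncertainty principle:
ΔEΔt ≥ ℏ/2

The minimum uncertainty in energy is:
ΔE_min = ℏ/(2Δt)
ΔE_min = (1.055e-34 J·s) / (2 × 2.170e-09 s)
ΔE_min = 2.430e-26 J = 151.662 neV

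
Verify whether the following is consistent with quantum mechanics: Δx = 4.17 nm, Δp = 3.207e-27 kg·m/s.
No, it violates the uncertainty principle (impossible measurement).

Calculate the product ΔxΔp:
ΔxΔp = (4.170e-09 m) × (3.207e-27 kg·m/s)
ΔxΔp = 1.337e-35 J·s

Compare to the minimum allowed value ℏ/2:
ℏ/2 = 5.273e-35 J·s

Since ΔxΔp = 1.337e-35 J·s < 5.273e-35 J·s = ℏ/2,
the measurement violates the uncertainty principle.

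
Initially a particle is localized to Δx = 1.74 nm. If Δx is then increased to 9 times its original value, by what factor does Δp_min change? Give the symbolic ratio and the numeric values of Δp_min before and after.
Original Δp_min = 3.030 × 10^-26 kg·m/s; new Δp'_min = 3.367 × 10^-27 kg·m/s; ratio Δp'_min/Δp_min = 1/9.

From the uncertainty principle ΔxΔp ≥ ℏ/2, the minimum momentum uncertainty is Δp_min = ℏ/(2Δx).

Original (Δx = 1.74 nm = 1.740e-09 m):
Δp_min = (1.055e-34 J·s)/(2 × 1.740e-09 m) = 3.030e-26 kg·m/s

When Δx → 9Δx:
Δp'_min = ℏ/(2 × 9Δx) = (1/9) × ℏ/(2Δx) = (1/9) × Δp_min
Δp'_min = 1/9 × 3.030e-26 kg·m/s = 3.367e-27 kg·m/s

Since Δp_min ∝ 1/Δx, when Δx is increased to 9 times its original value, Δp_min decreases to 1/9 of its original value.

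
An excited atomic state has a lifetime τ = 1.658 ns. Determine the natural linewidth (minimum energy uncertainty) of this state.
198.496 neV

Using the energy-time uncertainty principle:
ΔEΔt ≥ ℏ/2

The lifetime τ represents the time uncertainty Δt.
The natural linewidth (minimum energy uncertainty) is:

ΔE = ℏ/(2τ)
ΔE = (1.055e-34 J·s) / (2 × 1.658e-09 s)
ΔE = 3.180e-26 J = 198.496 neV

This natural linewidth limits the precision of spectroscopic measurements.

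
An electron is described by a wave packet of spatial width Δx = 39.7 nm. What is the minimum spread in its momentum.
1.328 × 10^-27 kg·m/s

For a wave packet, the spatial width Δx and momentum spread Δp are related by the uncertainty principle:
ΔxΔp ≥ ℏ/2

The minimum momentum spread is:
Δp_min = ℏ/(2Δx)
Δp_min = (1.055e-34 J·s) / (2 × 3.970e-08 m)
Δp_min = 1.328e-27 kg·m/s

A wave packet cannot have both a well-defined position and well-defined momentum.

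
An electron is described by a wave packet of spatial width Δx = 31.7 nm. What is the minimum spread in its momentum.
1.663 × 10^-27 kg·m/s

For a wave packet, the spatial width Δx and momentum spread Δp are related by the uncertainty principle:
ΔxΔp ≥ ℏ/2

The minimum momentum spread is:
Δp_min = ℏ/(2Δx)
Δp_min = (1.055e-34 J·s) / (2 × 3.170e-08 m)
Δp_min = 1.663e-27 kg·m/s

A wave packet cannot have both a well-defined position and well-defined momentum.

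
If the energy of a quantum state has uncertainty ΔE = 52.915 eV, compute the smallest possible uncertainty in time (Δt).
6.220 as

Using the energy-time uncertainty principle:
ΔEΔt ≥ ℏ/2

The minimum uncertainty in time is:
Δt_min = ℏ/(2ΔE)
Δt_min = (1.055e-34 J·s) / (2 × 8.478e-18 J)
Δt_min = 6.220e-18 s = 6.220 as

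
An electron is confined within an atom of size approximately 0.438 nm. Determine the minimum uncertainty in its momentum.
1.204 × 10^-25 kg·m/s

Using the Heisenberg uncertainty principle:
ΔxΔp ≥ ℏ/2

With Δx ≈ L = 4.380e-10 m (the confinement size):
Δp_min = ℏ/(2Δx)
Δp_min = (1.055e-34 J·s) / (2 × 4.380e-10 m)
Δp_min = 1.204e-25 kg·m/s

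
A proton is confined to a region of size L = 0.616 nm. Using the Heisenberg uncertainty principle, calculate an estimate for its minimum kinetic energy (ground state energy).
13.671 μeV

Using the uncertainty principle to estimate ground state energy:

1. The position uncertainty is approximately the confinement size:
   Δx ≈ L = 6.160e-10 m

2. From ΔxΔp ≥ ℏ/2, the minimum momentum uncertainty is:
   Δp ≈ ℏ/(2L) = 8.560e-26 kg·m/s

3. The kinetic energy is approximately:
   KE ≈ (Δp)²/(2m) = (8.560e-26)²/(2 × 1.673e-27 kg)
   KE ≈ 2.190e-24 J = 13.671 μeV

This is an order-of-magnitude estimate of the ground state energy.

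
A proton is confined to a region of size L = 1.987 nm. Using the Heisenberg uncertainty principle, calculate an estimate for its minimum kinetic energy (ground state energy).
1.314 μeV

Using the uncertainty principle to estimate ground state energy:

1. The position uncertainty is approximately the confinement size:
   Δx ≈ L = 1.987e-09 m

2. From ΔxΔp ≥ ℏ/2, the minimum momentum uncertainty is:
   Δp ≈ ℏ/(2L) = 2.654e-26 kg·m/s

3. The kinetic energy is approximately:
   KE ≈ (Δp)²/(2m) = (2.654e-26)²/(2 × 1.673e-27 kg)
   KE ≈ 2.105e-25 J = 1.314 μeV

This is an order-of-magnitude estimate of the ground state energy.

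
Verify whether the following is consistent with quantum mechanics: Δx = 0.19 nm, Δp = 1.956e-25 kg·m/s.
No, it violates the uncertainty principle (impossible measurement).

Calculate the product ΔxΔp:
ΔxΔp = (1.900e-10 m) × (1.956e-25 kg·m/s)
ΔxΔp = 3.716e-35 J·s

Compare to the minimum allowed value ℏ/2:
ℏ/2 = 5.273e-35 J·s

Since ΔxΔp = 3.716e-35 J·s < 5.273e-35 J·s = ℏ/2,
the measurement violates the uncertainty principle.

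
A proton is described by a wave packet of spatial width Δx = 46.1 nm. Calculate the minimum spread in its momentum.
1.144 × 10^-27 kg·m/s

For a wave packet, the spatial width Δx and momentum spread Δp are related by the uncertainty principle:
ΔxΔp ≥ ℏ/2

The minimum momentum spread is:
Δp_min = ℏ/(2Δx)
Δp_min = (1.055e-34 J·s) / (2 × 4.610e-08 m)
Δp_min = 1.144e-27 kg·m/s

A wave packet cannot have both a well-defined position and well-defined momentum.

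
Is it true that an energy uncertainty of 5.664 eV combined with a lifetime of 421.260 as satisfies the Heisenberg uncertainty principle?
Yes, it satisfies the uncertainty relation.

Calculate the product ΔEΔt:
ΔE = 5.664 eV = 9.075e-19 J
ΔEΔt = (9.075e-19 J) × (4.213e-16 s)
ΔEΔt = 3.823e-34 J·s

Compare to the minimum allowed value ℏ/2:
ℏ/2 = 5.273e-35 J·s

Since ΔEΔt = 3.823e-34 J·s ≥ 5.273e-35 J·s = ℏ/2,
this satisfies the uncertainty relation.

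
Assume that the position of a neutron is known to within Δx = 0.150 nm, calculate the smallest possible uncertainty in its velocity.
209.874 m/s

Using the Heisenberg uncertainty principle and Δp = mΔv:
ΔxΔp ≥ ℏ/2
Δx(mΔv) ≥ ℏ/2

The minimum uncertainty in velocity is:
Δv_min = ℏ/(2mΔx)
Δv_min = (1.055e-34 J·s) / (2 × 1.675e-27 kg × 1.500e-10 m)
Δv_min = 2.099e+02 m/s = 209.874 m/s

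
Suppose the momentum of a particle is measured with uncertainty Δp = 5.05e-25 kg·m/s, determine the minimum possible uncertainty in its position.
104.413 pm

Using the Heisenberg uncertainty principle:
ΔxΔp ≥ ℏ/2

The minimum uncertainty in position is:
Δx_min = ℏ/(2Δp)
Δx_min = (1.055e-34 J·s) / (2 × 5.050e-25 kg·m/s)
Δx_min = 1.044e-10 m = 104.413 pm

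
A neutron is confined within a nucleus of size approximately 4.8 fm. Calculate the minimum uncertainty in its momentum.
1.099 × 10^-20 kg·m/s

Using the Heisenberg uncertainty principle:
ΔxΔp ≥ ℏ/2

With Δx ≈ L = 4.800e-15 m (the confinement size):
Δp_min = ℏ/(2Δx)
Δp_min = (1.055e-34 J·s) / (2 × 4.800e-15 m)
Δp_min = 1.099e-20 kg·m/s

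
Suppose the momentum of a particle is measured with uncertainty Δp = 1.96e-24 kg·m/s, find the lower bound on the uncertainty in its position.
26.902 pm

Using the Heisenberg uncertainty principle:
ΔxΔp ≥ ℏ/2

The minimum uncertainty in position is:
Δx_min = ℏ/(2Δp)
Δx_min = (1.055e-34 J·s) / (2 × 1.960e-24 kg·m/s)
Δx_min = 2.690e-11 m = 26.902 pm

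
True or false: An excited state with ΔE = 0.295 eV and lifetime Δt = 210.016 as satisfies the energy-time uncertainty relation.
No, it violates the uncertainty relation.

Calculate the product ΔEΔt:
ΔE = 0.295 eV = 4.726e-20 J
ΔEΔt = (4.726e-20 J) × (2.100e-16 s)
ΔEΔt = 9.926e-36 J·s

Compare to the minimum allowed value ℏ/2:
ℏ/2 = 5.273e-35 J·s

Since ΔEΔt = 9.926e-36 J·s < 5.273e-35 J·s = ℏ/2,
this violates the uncertainty relation.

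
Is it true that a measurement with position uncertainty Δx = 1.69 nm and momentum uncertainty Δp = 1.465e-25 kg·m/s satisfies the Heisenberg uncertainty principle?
Yes, it satisfies the uncertainty principle.

Calculate the product ΔxΔp:
ΔxΔp = (1.690e-09 m) × (1.465e-25 kg·m/s)
ΔxΔp = 2.476e-34 J·s

Compare to the minimum allowed value ℏ/2:
ℏ/2 = 5.273e-35 J·s

Since ΔxΔp = 2.476e-34 J·s ≥ 5.273e-35 J·s = ℏ/2,
the measurement satisfies the uncertainty principle.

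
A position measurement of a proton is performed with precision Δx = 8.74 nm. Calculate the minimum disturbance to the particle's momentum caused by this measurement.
6.033 × 10^-27 kg·m/s

The uncertainty principle implies that measuring position disturbs momentum:
ΔxΔp ≥ ℏ/2

When we measure position with precision Δx, we necessarily introduce a momentum uncertainty:
Δp ≥ ℏ/(2Δx)
Δp_min = (1.055e-34 J·s) / (2 × 8.740e-09 m)
Δp_min = 6.033e-27 kg·m/s

The more precisely we measure position, the greater the momentum disturbance.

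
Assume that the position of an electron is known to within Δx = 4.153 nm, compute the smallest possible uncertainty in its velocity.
13.938 km/s

Using the Heisenberg uncertainty principle and Δp = mΔv:
ΔxΔp ≥ ℏ/2
Δx(mΔv) ≥ ℏ/2

The minimum uncertainty in velocity is:
Δv_min = ℏ/(2mΔx)
Δv_min = (1.055e-34 J·s) / (2 × 9.109e-31 kg × 4.153e-09 m)
Δv_min = 1.394e+04 m/s = 13.938 km/s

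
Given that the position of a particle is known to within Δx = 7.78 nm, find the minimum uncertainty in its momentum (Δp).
6.777 × 10^-27 kg·m/s

Using the Heisenberg uncertainty principle:
ΔxΔp ≥ ℏ/2

The minimum uncertainty in momentum is:
Δp_min = ℏ/(2Δx)
Δp_min = (1.055e-34 J·s) / (2 × 7.780e-09 m)
Δp_min = 6.777e-27 kg·m/s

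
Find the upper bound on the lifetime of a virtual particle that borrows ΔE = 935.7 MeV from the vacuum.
3.517 × 10^-25 s

Using the energy-time uncertainty principle:
ΔEΔt ≥ ℏ/2

For a virtual particle borrowing energy ΔE, the maximum lifetime is:
Δt_max = ℏ/(2ΔE)

Converting energy:
ΔE = 935.7 MeV = 1.499e-10 J

Δt_max = (1.055e-34 J·s) / (2 × 1.499e-10 J)
Δt_max = 3.517e-25 s = 3.517 × 10^-25 s

Virtual particles with higher borrowed energy exist for shorter times.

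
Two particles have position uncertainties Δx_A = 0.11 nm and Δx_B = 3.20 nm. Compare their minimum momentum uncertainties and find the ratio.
Particle A has the larger minimum momentum uncertainty, by a factor of 29.09.

For each particle, the minimum momentum uncertainty is Δp_min = ℏ/(2Δx):

Particle A: Δp_A = ℏ/(2×1.100e-10 m) = 4.794e-25 kg·m/s
Particle B: Δp_B = ℏ/(2×3.200e-09 m) = 1.648e-26 kg·m/s

Ratio: Δp_A/Δp_B = 29.09

Since Δp_min ∝ 1/Δx, the particle with smaller position uncertainty (A) has larger momentum uncertainty.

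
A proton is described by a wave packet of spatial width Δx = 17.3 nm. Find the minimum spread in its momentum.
3.048 × 10^-27 kg·m/s

For a wave packet, the spatial width Δx and momentum spread Δp are related by the uncertainty principle:
ΔxΔp ≥ ℏ/2

The minimum momentum spread is:
Δp_min = ℏ/(2Δx)
Δp_min = (1.055e-34 J·s) / (2 × 1.730e-08 m)
Δp_min = 3.048e-27 kg·m/s

A wave packet cannot have both a well-defined position and well-defined momentum.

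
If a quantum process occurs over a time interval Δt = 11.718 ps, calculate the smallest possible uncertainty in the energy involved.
28.086 μeV

Using the energy-time uncertainty principle:
ΔEΔt ≥ ℏ/2

The minimum uncertainty in energy is:
ΔE_min = ℏ/(2Δt)
ΔE_min = (1.055e-34 J·s) / (2 × 1.172e-11 s)
ΔE_min = 4.500e-24 J = 28.086 μeV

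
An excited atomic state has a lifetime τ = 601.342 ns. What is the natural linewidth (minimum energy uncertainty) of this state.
547.286 peV

Using the energy-time uncertainty principle:
ΔEΔt ≥ ℏ/2

The lifetime τ represents the time uncertainty Δt.
The natural linewidth (minimum energy uncertainty) is:

ΔE = ℏ/(2τ)
ΔE = (1.055e-34 J·s) / (2 × 6.013e-07 s)
ΔE = 8.768e-29 J = 547.286 peV

This natural linewidth limits the precision of spectroscopic measurements.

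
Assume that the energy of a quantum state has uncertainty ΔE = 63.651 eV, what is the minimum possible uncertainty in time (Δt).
5.170 as

Using the energy-time uncertainty principle:
ΔEΔt ≥ ℏ/2

The minimum uncertainty in time is:
Δt_min = ℏ/(2ΔE)
Δt_min = (1.055e-34 J·s) / (2 × 1.020e-17 J)
Δt_min = 5.170e-18 s = 5.170 as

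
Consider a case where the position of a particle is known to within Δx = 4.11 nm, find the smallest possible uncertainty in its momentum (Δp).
1.283 × 10^-26 kg·m/s

Using the Heisenberg uncertainty principle:
ΔxΔp ≥ ℏ/2

The minimum uncertainty in momentum is:
Δp_min = ℏ/(2Δx)
Δp_min = (1.055e-34 J·s) / (2 × 4.110e-09 m)
Δp_min = 1.283e-26 kg·m/s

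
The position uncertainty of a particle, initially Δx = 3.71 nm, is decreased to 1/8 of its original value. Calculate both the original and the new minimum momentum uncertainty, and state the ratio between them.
Original Δp_min = 1.421 × 10^-26 kg·m/s; new Δp'_min = 1.137 × 10^-25 kg·m/s; ratio Δp'_min/Δp_min = 8.

From the uncertainty principle ΔxΔp ≥ ℏ/2, the minimum momentum uncertainty is Δp_min = ℏ/(2Δx).

Original (Δx = 3.71 nm = 3.710e-09 m):
Δp_min = (1.055e-34 J·s)/(2 × 3.710e-09 m) = 1.421e-26 kg·m/s

When Δx → (1/8)Δx:
Δp'_min = ℏ/(2 × (1/8)Δx) = 8 × ℏ/(2Δx) = 8 × Δp_min
Δp'_min = 8 × 1.421e-26 kg·m/s = 1.137e-25 kg·m/s

Since Δp_min ∝ 1/Δx, when Δx is decreased to 1/8 of its original value, Δp_min increases to 8 times its original value.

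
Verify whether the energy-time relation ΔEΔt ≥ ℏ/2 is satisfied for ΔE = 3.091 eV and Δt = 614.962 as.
Yes, it satisfies the uncertainty relation.

Calculate the product ΔEΔt:
ΔE = 3.091 eV = 4.952e-19 J
ΔEΔt = (4.952e-19 J) × (6.150e-16 s)
ΔEΔt = 3.045e-34 J·s

Compare to the minimum allowed value ℏ/2:
ℏ/2 = 5.273e-35 J·s

Since ΔEΔt = 3.045e-34 J·s ≥ 5.273e-35 J·s = ℏ/2,
this satisfies the uncertainty relation.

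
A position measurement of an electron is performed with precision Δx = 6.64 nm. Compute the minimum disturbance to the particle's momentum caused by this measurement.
7.941 × 10^-27 kg·m/s

The uncertainty principle implies that measuring position disturbs momentum:
ΔxΔp ≥ ℏ/2

When we measure position with precision Δx, we necessarily introduce a momentum uncertainty:
Δp ≥ ℏ/(2Δx)
Δp_min = (1.055e-34 J·s) / (2 × 6.640e-09 m)
Δp_min = 7.941e-27 kg·m/s

The more precisely we measure position, the greater the momentum disturbance.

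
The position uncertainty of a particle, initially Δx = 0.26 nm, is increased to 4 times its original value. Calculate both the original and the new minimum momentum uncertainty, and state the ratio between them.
Original Δp_min = 2.028 × 10^-25 kg·m/s; new Δp'_min = 5.070 × 10^-26 kg·m/s; ratio Δp'_min/Δp_min = 1/4.

From the uncertainty principle ΔxΔp ≥ ℏ/2, the minimum momentum uncertainty is Δp_min = ℏ/(2Δx).

Original (Δx = 0.26 nm = 2.600e-10 m):
Δp_min = (1.055e-34 J·s)/(2 × 2.600e-10 m) = 2.028e-25 kg·m/s

When Δx → 4Δx:
Δp'_min = ℏ/(2 × 4Δx) = (1/4) × ℏ/(2Δx) = (1/4) × Δp_min
Δp'_min = 1/4 × 2.028e-25 kg·m/s = 5.070e-26 kg·m/s

Since Δp_min ∝ 1/Δx, when Δx is increased to 4 times its original value, Δp_min decreases to 1/4 of its original value.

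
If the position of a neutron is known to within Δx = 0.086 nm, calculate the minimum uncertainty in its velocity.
366.060 m/s

Using the Heisenberg uncertainty principle and Δp = mΔv:
ΔxΔp ≥ ℏ/2
Δx(mΔv) ≥ ℏ/2

The minimum uncertainty in velocity is:
Δv_min = ℏ/(2mΔx)
Δv_min = (1.055e-34 J·s) / (2 × 1.675e-27 kg × 8.600e-11 m)
Δv_min = 3.661e+02 m/s = 366.060 m/s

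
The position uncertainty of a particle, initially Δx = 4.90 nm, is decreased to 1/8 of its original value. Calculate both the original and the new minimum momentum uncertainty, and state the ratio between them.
Original Δp_min = 1.076 × 10^-26 kg·m/s; new Δp'_min = 8.609 × 10^-26 kg·m/s; ratio Δp'_min/Δp_min = 8.

From the uncertainty principle ΔxΔp ≥ ℏ/2, the minimum momentum uncertainty is Δp_min = ℏ/(2Δx).

Original (Δx = 4.90 nm = 4.900e-09 m):
Δp_min = (1.055e-34 J·s)/(2 × 4.900e-09 m) = 1.076e-26 kg·m/s

When Δx → (1/8)Δx:
Δp'_min = ℏ/(2 × (1/8)Δx) = 8 × ℏ/(2Δx) = 8 × Δp_min
Δp'_min = 8 × 1.076e-26 kg·m/s = 8.609e-26 kg·m/s

Since Δp_min ∝ 1/Δx, when Δx is decreased to 1/8 of its original value, Δp_min increases to 8 times its original value.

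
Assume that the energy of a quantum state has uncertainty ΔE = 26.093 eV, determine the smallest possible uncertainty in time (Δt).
12.613 as

Using the energy-time uncertainty principle:
ΔEΔt ≥ ℏ/2

The minimum uncertainty in time is:
Δt_min = ℏ/(2ΔE)
Δt_min = (1.055e-34 J·s) / (2 × 4.181e-18 J)
Δt_min = 1.261e-17 s = 12.613 as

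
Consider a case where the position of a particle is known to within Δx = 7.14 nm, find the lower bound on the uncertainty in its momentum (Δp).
7.385 × 10^-27 kg·m/s

Using the Heisenberg uncertainty principle:
ΔxΔp ≥ ℏ/2

The minimum uncertainty in momentum is:
Δp_min = ℏ/(2Δx)
Δp_min = (1.055e-34 J·s) / (2 × 7.140e-09 m)
Δp_min = 7.385e-27 kg·m/s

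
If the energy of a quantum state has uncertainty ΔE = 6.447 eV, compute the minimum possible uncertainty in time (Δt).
51.048 as

Using the energy-time uncertainty principle:
ΔEΔt ≥ ℏ/2

The minimum uncertainty in time is:
Δt_min = ℏ/(2ΔE)
Δt_min = (1.055e-34 J·s) / (2 × 1.033e-18 J)
Δt_min = 5.105e-17 s = 51.048 as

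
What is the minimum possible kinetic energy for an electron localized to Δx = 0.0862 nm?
1.282 eV

Localizing a particle requires giving it sufficient momentum uncertainty:

1. From uncertainty principle: Δp ≥ ℏ/(2Δx)
   Δp_min = (1.055e-34 J·s) / (2 × 8.620e-11 m)
   Δp_min = 6.117e-25 kg·m/s

2. This momentum uncertainty corresponds to kinetic energy:
   KE ≈ (Δp)²/(2m) = (6.117e-25)²/(2 × 9.109e-31 kg)
   KE = 2.054e-19 J = 1.282 eV

Tighter localization requires more energy.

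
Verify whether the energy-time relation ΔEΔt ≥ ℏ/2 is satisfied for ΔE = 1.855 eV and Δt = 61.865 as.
No, it violates the uncertainty relation.

Calculate the product ΔEΔt:
ΔE = 1.855 eV = 2.972e-19 J
ΔEΔt = (2.972e-19 J) × (6.187e-17 s)
ΔEΔt = 1.839e-35 J·s

Compare to the minimum allowed value ℏ/2:
ℏ/2 = 5.273e-35 J·s

Since ΔEΔt = 1.839e-35 J·s < 5.273e-35 J·s = ℏ/2,
this violates the uncertainty relation.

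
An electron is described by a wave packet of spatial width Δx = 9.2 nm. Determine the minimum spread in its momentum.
5.731 × 10^-27 kg·m/s

For a wave packet, the spatial width Δx and momentum spread Δp are related by the uncertainty principle:
ΔxΔp ≥ ℏ/2

The minimum momentum spread is:
Δp_min = ℏ/(2Δx)
Δp_min = (1.055e-34 J·s) / (2 × 9.200e-09 m)
Δp_min = 5.731e-27 kg·m/s

A wave packet cannot have both a well-defined position and well-defined momentum.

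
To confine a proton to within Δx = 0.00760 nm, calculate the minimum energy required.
89.810 meV

Localizing a particle requires giving it sufficient momentum uncertainty:

1. From uncertainty principle: Δp ≥ ℏ/(2Δx)
   Δp_min = (1.055e-34 J·s) / (2 × 7.600e-12 m)
   Δp_min = 6.938e-24 kg·m/s

2. This momentum uncertainty corresponds to kinetic energy:
   KE ≈ (Δp)²/(2m) = (6.938e-24)²/(2 × 1.673e-27 kg)
   KE = 1.439e-20 J = 89.810 meV

Tighter localization requires more energy.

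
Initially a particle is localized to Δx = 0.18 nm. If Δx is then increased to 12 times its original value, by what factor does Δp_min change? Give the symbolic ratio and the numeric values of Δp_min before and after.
Original Δp_min = 2.929 × 10^-25 kg·m/s; new Δp'_min = 2.441 × 10^-26 kg·m/s; ratio Δp'_min/Δp_min = 1/12.

From the uncertainty principle ΔxΔp ≥ ℏ/2, the minimum momentum uncertainty is Δp_min = ℏ/(2Δx).

Original (Δx = 0.18 nm = 1.800e-10 m):
Δp_min = (1.055e-34 J·s)/(2 × 1.800e-10 m) = 2.929e-25 kg·m/s

When Δx → 12Δx:
Δp'_min = ℏ/(2 × 12Δx) = (1/12) × ℏ/(2Δx) = (1/12) × Δp_min
Δp'_min = 1/12 × 2.929e-25 kg·m/s = 2.441e-26 kg·m/s

Since Δp_min ∝ 1/Δx, when Δx is increased to 12 times its original value, Δp_min decreases to 1/12 of its original value.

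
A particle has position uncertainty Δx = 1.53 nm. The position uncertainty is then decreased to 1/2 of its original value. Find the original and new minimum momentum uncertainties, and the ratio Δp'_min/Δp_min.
Original Δp_min = 3.446 × 10^-26 kg·m/s; new Δp'_min = 6.893 × 10^-26 kg·m/s; ratio Δp'_min/Δp_min = 2.

From the uncertainty principle ΔxΔp ≥ ℏ/2, the minimum momentum uncertainty is Δp_min = ℏ/(2Δx).

Original (Δx = 1.53 nm = 1.530e-09 m):
Δp_min = (1.055e-34 J·s)/(2 × 1.530e-09 m) = 3.446e-26 kg·m/s

When Δx → (1/2)Δx:
Δp'_min = ℏ/(2 × (1/2)Δx) = 2 × ℏ/(2Δx) = 2 × Δp_min
Δp'_min = 2 × 3.446e-26 kg·m/s = 6.893e-26 kg·m/s

Since Δp_min ∝ 1/Δx, when Δx is decreased to 1/2 of its original value, Δp_min increases to 2 times its original value.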